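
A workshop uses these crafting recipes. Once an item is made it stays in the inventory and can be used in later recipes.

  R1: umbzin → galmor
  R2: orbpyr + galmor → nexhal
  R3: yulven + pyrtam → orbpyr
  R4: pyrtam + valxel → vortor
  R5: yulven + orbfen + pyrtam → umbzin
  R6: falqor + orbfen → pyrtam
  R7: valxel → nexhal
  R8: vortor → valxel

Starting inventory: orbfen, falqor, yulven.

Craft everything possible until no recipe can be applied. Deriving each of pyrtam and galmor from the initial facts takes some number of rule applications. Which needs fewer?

pyrtam

pyrtam: Using R6, falqor and orbfen make pyrtam. [1 rule application]
galmor: falqor + orbfen → pyrtam (R6). Using R5, yulven, orbfen, and pyrtam make umbzin. Using R1, umbzin makes galmor. [3 rule applications]
pyrtam needs fewer.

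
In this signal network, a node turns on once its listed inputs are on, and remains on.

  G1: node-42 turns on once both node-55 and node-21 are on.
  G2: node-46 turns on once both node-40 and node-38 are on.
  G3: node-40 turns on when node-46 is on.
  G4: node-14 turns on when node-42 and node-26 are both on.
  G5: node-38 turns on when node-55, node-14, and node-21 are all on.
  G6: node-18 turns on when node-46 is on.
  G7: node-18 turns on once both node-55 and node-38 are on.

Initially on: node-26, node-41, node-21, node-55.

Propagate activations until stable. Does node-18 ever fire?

node-55 and node-21 are on, so node-42 turns on (G1).
G4: node-42 and node-26 on → node-14 on.
G5: node-55, node-14, and node-21 on → node-38 on.
node-55 and node-38 are on, so node-18 turns on (G7).

Yes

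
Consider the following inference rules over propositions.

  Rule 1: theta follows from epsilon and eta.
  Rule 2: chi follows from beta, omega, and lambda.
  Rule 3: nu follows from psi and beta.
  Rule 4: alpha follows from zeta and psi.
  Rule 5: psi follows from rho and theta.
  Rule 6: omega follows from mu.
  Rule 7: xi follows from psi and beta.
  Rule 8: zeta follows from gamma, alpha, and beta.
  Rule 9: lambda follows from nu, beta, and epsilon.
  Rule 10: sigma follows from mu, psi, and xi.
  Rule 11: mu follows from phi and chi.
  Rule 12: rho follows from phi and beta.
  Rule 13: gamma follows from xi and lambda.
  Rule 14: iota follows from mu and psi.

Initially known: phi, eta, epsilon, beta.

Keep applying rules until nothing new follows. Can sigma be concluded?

sigma would need mu, psi, and xi (Rule 10), but mu is never established.

No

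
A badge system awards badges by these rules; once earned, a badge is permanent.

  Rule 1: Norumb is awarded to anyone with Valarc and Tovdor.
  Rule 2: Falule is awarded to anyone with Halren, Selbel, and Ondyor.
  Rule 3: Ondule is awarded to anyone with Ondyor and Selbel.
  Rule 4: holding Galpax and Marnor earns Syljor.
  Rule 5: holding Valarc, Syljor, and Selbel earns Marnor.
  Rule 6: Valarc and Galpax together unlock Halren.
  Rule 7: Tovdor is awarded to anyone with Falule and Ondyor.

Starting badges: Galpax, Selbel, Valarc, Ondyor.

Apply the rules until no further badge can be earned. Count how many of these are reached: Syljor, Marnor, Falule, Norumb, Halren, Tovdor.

4

With Valarc and Galpax, Halren is earned (Rule 6).
With Halren, Selbel, and Ondyor, Falule is earned (Rule 2).
With Falule and Ondyor, Tovdor is earned (Rule 7).
With Valarc and Tovdor, Norumb is earned (Rule 1).
Syljor would need Galpax and Marnor (Rule 4), but Marnor is never earned.
Marnor would need Valarc, Syljor, and Selbel (Rule 5), but Syljor is never earned.
Falule: reached.
Norumb: reached.
Halren: reached.
Tovdor: reached.
Reached: Falule, Norumb, Halren, and Tovdor — 4 of the 6.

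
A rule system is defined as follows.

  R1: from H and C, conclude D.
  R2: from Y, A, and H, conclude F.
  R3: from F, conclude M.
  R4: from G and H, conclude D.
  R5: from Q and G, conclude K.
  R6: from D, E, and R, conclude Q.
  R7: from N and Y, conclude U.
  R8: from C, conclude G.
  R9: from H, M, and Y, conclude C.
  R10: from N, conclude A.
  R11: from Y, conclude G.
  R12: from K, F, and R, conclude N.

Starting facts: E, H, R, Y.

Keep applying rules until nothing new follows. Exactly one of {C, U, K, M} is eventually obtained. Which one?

From Y, R11 gives G.
From G and H, R4 gives D.
D, E, and R hold, so Q follows (R6).
From Q and G, R5 gives K.
M would need F (R3), but F is never established. U would need N and Y (R7), but N is never established. C would need H, M, and Y (R9), but M is never established.

K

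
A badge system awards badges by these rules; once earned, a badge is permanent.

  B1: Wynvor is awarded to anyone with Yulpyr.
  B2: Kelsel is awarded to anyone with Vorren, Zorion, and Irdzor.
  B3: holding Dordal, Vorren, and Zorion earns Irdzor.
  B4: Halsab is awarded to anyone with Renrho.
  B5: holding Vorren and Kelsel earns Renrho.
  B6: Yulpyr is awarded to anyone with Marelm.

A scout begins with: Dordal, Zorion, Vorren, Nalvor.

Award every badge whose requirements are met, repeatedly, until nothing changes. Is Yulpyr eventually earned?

Yulpyr would need Marelm (B6), but Marelm is never earned.

No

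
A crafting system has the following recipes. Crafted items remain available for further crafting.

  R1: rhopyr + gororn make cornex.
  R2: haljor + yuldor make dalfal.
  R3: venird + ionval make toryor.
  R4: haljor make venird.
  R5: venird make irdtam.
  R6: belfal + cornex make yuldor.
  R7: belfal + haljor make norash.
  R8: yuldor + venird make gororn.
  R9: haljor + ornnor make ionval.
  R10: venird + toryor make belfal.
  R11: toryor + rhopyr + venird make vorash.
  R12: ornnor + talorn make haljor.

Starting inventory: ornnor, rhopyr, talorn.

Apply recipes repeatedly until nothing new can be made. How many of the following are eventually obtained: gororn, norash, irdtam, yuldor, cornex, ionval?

3

Using R12, ornnor and talorn make haljor.
Using R9, haljor and ornnor make ionval.
Using R4, haljor makes venird.
Using R3, venird and ionval make toryor.
venird → irdtam (R5).
venird + toryor → belfal (R10).
belfal + haljor → norash (R7).
gororn would need yuldor and venird (R8), but yuldor is never obtained.
norash: reached.
irdtam: reached.
yuldor would need belfal and cornex (R6), but cornex is never obtained.
cornex would need rhopyr and gororn (R1), but gororn is never obtained.
ionval: reached.
Reached: norash, irdtam, and ionval — 3 of the 6.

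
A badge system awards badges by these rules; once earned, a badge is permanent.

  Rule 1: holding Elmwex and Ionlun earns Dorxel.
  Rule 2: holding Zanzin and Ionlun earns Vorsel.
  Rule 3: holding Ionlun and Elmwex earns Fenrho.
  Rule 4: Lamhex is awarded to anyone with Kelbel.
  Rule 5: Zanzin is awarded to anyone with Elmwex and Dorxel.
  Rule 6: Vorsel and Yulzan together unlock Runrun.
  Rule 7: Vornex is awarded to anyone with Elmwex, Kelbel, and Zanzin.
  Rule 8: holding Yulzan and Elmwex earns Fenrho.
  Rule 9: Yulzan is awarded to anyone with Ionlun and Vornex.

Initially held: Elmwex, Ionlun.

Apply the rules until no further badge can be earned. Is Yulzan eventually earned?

No

Yulzan would need Ionlun and Vornex (Rule 9), but Vornex is never earned.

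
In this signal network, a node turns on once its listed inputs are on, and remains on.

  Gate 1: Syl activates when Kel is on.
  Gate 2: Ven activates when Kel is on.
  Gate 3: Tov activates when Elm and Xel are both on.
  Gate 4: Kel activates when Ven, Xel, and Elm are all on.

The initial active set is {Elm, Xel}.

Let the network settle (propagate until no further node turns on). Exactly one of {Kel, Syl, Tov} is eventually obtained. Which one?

Tov

Elm and Xel are on, so Tov activates (Gate 3).
Syl would need Kel (Gate 1), but Kel never turns on. Kel would need Ven, Xel, and Elm (Gate 4), but Ven never turns on.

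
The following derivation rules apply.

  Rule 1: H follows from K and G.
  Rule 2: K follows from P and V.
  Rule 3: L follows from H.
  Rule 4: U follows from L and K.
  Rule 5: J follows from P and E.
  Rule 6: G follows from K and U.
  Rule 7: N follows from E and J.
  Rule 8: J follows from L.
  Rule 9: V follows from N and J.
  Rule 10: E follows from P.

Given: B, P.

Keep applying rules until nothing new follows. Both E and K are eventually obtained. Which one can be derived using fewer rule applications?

E: From P, Rule 10 gives E. [1 rule application]
K: P holds, so E follows (Rule 10). P and E hold, so J follows (Rule 5). E and J hold, so N follows (Rule 7). From N and J, Rule 9 gives V. From P and V, Rule 2 gives K. [5 rule applications]
E needs fewer.

E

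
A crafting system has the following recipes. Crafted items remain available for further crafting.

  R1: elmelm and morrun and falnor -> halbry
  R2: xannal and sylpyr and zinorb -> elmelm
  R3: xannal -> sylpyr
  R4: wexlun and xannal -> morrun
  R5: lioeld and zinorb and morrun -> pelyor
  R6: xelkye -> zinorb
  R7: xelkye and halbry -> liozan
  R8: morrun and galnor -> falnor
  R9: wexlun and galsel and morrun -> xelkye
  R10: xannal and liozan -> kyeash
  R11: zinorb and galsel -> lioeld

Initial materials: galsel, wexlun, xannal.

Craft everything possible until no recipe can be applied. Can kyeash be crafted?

kyeash would need xannal and liozan (R10), but liozan is never obtained.

No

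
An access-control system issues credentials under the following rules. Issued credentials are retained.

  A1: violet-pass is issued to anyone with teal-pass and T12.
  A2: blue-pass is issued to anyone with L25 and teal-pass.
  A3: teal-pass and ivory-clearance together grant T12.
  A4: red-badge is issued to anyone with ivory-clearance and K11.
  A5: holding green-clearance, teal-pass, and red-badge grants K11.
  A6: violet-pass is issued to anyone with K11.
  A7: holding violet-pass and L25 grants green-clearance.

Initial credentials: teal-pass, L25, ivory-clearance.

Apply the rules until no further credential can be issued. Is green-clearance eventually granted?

Yes

Holding teal-pass and ivory-clearance grants T12 (A3).
Holding teal-pass and T12 grants violet-pass (A1).
Holding violet-pass and L25 grants green-clearance (A7).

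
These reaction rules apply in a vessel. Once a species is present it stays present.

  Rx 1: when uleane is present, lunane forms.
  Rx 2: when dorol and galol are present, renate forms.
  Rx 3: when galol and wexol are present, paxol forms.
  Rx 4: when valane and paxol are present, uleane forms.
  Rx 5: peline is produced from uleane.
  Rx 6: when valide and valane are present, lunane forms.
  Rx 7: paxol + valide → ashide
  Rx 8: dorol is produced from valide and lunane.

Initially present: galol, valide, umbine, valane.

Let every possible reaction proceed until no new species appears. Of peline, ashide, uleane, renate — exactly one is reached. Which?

renate

valide and valane present → lunane forms (Rx 6).
valide and lunane present → dorol forms (Rx 8).
dorol and galol present → renate forms (Rx 2).
uleane would need valane and paxol (Rx 4), but paxol never forms. ashide would need paxol and valide (Rx 7), but paxol never forms. peline would need uleane (Rx 5), but uleane never forms.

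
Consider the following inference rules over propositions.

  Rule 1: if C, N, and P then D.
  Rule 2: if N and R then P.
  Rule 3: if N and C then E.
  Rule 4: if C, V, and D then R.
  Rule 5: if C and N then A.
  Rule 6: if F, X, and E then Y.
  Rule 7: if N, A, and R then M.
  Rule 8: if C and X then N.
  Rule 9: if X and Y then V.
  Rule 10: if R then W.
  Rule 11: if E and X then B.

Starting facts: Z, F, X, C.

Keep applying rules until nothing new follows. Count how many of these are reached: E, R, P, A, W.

C and X hold, so N follows (Rule 8).
From C and N, Rule 5 gives A.
From N and C, Rule 3 gives E.
E: reached.
R would need C, V, and D (Rule 4), but D is never established.
P would need N and R (Rule 2), but R is never established.
A: reached.
W would need R (Rule 10), but R is never established.
Reached: E and A — 2 of the 5.

2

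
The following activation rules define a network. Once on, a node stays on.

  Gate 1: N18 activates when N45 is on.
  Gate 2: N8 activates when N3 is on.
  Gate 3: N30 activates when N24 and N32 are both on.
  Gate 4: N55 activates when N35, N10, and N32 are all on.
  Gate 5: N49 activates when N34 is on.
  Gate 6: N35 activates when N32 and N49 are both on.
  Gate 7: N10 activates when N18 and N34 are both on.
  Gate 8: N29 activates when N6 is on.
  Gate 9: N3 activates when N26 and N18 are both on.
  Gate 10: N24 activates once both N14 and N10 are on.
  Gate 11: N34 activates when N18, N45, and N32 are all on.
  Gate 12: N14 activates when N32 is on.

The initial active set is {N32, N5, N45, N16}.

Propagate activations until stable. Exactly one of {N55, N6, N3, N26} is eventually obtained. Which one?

Gate 1: N45 on → N18 on.
Gate 11: N18, N45, and N32 on → N34 on.
Gate 7: N18 and N34 on → N10 on.
N34 is on, so N49 activates (Gate 5).
Gate 6: N32 and N49 on → N35 on.
N35, N10, and N32 are on, so N55 activates (Gate 4).
No rule produces N26, and it is not given. N3 would need N26 and N18 (Gate 9), but N26 never turns on. No rule produces N6, and it is not given.

N55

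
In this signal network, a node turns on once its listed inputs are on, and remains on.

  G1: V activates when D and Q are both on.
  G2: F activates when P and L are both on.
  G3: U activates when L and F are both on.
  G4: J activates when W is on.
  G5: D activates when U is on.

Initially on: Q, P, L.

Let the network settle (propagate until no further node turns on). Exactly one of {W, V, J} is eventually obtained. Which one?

P and L are on, so F activates (G2).
G3: L and F on → U on.
G5: U on → D on.
D and Q are on, so V activates (G1).
No rule produces W, and it is not given. J would need W (G4), but W never turns on.

V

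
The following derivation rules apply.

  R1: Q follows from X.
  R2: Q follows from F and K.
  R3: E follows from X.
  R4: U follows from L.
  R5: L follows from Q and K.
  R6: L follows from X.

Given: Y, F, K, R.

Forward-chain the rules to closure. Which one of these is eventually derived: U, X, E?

U

From F and K, R2 gives Q.
Q and K hold, so L follows (R5).
L holds, so U follows (R4).
No rule produces X, and it is not given. E would need X (R3), but X is never established.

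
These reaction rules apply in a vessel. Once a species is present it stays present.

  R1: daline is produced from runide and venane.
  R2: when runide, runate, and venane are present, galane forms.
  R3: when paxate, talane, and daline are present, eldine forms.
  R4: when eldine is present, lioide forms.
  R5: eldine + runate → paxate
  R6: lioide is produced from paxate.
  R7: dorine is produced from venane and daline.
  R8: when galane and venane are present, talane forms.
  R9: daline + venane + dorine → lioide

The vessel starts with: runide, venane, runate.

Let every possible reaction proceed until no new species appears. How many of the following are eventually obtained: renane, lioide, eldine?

runide and venane present → daline forms (R1).
venane and daline present → dorine forms (R7).
daline, venane, and dorine present → lioide forms (R9).
No rule produces renane, and it is not given.
lioide: reached.
eldine would need paxate, talane, and daline (R3), but paxate never forms.
Reached: lioide — 1 of the 3.

1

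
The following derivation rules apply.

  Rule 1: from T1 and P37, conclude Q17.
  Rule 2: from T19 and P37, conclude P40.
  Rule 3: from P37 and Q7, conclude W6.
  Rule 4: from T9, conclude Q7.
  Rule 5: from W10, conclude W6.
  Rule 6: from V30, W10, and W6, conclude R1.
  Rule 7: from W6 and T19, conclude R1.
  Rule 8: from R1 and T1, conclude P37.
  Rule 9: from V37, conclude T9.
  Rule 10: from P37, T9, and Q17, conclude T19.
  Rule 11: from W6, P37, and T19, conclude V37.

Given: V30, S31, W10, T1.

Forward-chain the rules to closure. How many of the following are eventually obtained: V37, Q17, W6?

From W10, Rule 5 gives W6.
From V30, W10, and W6, Rule 6 gives R1.
R1 and T1 hold, so P37 follows (Rule 8).
T1 and P37 hold, so Q17 follows (Rule 1).
V37 would need W6, P37, and T19 (Rule 11), but T19 is never established.
Q17: reached.
W6: reached.
Reached: Q17 and W6 — 2 of the 3.

2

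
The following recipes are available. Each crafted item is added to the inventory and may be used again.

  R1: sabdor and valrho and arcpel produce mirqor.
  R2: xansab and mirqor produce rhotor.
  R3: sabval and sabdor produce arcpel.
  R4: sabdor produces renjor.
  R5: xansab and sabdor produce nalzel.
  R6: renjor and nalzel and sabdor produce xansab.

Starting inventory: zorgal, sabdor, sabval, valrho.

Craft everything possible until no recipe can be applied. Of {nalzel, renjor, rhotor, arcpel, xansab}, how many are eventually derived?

Using R3, sabval and sabdor make arcpel.
sabdor → renjor (R4).
nalzel would need xansab and sabdor (R5), but xansab is never obtained.
renjor: reached.
rhotor would need xansab and mirqor (R2), but xansab is never obtained.
arcpel: reached.
xansab would need renjor, nalzel, and sabdor (R6), but nalzel is never obtained.
Reached: renjor and arcpel — 2 of the 5.

2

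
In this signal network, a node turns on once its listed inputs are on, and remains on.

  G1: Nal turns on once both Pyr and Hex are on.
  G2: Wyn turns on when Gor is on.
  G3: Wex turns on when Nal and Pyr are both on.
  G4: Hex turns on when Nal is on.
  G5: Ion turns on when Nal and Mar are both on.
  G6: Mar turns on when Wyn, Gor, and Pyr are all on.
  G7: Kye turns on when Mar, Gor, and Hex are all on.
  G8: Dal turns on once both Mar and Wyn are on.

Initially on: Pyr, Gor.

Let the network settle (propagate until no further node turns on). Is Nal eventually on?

No

Nal would need Pyr and Hex (G1), but Hex never turns on.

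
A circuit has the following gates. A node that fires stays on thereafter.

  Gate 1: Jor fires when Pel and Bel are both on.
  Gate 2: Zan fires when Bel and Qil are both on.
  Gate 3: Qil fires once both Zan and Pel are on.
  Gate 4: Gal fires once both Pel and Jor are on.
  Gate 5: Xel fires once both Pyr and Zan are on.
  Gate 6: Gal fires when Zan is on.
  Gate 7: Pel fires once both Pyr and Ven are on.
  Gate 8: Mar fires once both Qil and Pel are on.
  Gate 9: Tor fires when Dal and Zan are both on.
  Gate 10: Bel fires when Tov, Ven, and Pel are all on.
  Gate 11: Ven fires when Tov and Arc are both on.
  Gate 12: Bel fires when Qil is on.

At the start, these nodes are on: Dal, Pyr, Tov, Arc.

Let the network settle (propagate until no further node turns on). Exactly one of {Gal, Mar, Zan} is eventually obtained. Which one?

Tov and Arc are on, so Ven fires (Gate 11).
Pyr and Ven are on, so Pel fires (Gate 7).
Tov, Ven, and Pel are on, so Bel fires (Gate 10).
Gate 1: Pel and Bel on → Jor on.
Gate 4: Pel and Jor on → Gal on.
Zan would need Bel and Qil (Gate 2), but Qil never turns on. Mar would need Qil and Pel (Gate 8), but Qil never turns on.

Gal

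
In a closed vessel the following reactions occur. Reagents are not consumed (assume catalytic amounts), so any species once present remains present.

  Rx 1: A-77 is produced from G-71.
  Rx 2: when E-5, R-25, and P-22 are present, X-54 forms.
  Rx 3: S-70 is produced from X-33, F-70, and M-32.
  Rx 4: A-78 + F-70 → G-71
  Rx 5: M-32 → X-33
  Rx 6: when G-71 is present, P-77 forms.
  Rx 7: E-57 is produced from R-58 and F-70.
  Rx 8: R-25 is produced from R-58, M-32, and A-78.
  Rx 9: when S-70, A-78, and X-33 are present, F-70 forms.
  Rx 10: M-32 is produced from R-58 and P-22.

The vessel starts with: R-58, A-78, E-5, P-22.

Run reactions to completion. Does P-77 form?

No

P-77 would need G-71 (Rx 6), but G-71 never forms.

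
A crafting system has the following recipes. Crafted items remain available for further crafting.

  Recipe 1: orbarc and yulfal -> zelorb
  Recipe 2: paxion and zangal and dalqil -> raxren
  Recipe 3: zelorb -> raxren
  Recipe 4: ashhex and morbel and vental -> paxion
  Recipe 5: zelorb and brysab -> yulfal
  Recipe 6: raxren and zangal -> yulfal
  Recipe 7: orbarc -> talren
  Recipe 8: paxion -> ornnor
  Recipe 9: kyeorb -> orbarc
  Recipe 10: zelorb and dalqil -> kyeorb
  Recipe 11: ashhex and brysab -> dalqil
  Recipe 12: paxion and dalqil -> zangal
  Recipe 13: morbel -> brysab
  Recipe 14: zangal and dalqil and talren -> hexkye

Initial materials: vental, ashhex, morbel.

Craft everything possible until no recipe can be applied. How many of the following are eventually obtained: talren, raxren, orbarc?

1

ashhex and morbel and vental -> paxion (Recipe 4).
Using Recipe 13, morbel makes brysab.
Using Recipe 11, ashhex and brysab make dalqil.
Using Recipe 12, paxion and dalqil make zangal.
paxion and zangal and dalqil -> raxren (Recipe 2).
talren would need orbarc (Recipe 7), but orbarc is never obtained.
raxren: reached.
orbarc would need kyeorb (Recipe 9), but kyeorb is never obtained.
Reached: raxren — 1 of the 3.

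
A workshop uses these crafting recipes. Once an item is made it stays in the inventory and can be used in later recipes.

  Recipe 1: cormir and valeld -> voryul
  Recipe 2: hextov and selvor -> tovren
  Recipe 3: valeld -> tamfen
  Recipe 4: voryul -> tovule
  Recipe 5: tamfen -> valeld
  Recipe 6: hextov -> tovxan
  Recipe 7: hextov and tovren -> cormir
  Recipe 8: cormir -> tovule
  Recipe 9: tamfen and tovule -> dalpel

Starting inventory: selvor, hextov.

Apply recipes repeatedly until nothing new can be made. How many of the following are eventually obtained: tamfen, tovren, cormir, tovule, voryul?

3

hextov and selvor -> tovren (Recipe 2).
Using Recipe 7, hextov and tovren make cormir.
Using Recipe 8, cormir makes tovule.
tamfen would need valeld (Recipe 3), but valeld is never obtained.
tovren: reached.
cormir: reached.
tovule: reached.
voryul would need cormir and valeld (Recipe 1), but valeld is never obtained.
Reached: tovren, cormir, and tovule — 3 of the 5.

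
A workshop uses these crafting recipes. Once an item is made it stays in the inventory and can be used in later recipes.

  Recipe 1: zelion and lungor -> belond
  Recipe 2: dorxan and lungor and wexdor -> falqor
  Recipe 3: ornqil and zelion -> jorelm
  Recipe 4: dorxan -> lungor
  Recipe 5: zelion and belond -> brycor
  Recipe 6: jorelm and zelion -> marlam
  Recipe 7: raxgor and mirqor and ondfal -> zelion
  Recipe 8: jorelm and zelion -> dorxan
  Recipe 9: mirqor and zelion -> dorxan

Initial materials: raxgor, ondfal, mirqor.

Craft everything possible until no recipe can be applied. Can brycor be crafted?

Yes

Using Recipe 7, raxgor, mirqor, and ondfal make zelion.
mirqor and zelion -> dorxan (Recipe 9).
dorxan -> lungor (Recipe 4).
Using Recipe 1, zelion and lungor make belond.
zelion and belond -> brycor (Recipe 5).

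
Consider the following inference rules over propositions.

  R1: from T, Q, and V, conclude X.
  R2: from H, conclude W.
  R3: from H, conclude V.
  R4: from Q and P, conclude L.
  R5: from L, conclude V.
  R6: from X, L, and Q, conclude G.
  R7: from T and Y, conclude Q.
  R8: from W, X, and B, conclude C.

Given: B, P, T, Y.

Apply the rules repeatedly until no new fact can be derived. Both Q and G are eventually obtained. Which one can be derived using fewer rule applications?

Q

Q: From T and Y, R7 gives Q. [1 rule application]
G: From T and Y, R7 gives Q. From Q and P, R4 gives L. From L, R5 gives V. T, Q, and V hold, so X follows (R1). From X, L, and Q, R6 gives G. [5 rule applications]
Q needs fewer.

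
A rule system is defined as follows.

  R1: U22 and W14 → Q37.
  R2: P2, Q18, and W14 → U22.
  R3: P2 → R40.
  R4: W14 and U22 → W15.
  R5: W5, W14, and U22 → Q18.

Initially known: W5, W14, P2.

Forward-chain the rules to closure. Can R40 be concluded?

From P2, R3 gives R40.

Yes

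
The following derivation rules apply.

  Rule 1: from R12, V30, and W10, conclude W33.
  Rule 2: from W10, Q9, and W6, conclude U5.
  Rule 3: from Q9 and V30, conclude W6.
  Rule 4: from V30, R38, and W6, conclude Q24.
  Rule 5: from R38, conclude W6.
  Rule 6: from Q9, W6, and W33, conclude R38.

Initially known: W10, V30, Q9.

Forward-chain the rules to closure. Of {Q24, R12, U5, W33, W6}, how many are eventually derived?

From Q9 and V30, Rule 3 gives W6.
W10, Q9, and W6 hold, so U5 follows (Rule 2).
Q24 would need V30, R38, and W6 (Rule 4), but R38 is never established.
No rule produces R12, and it is not given.
U5: reached.
W33 would need R12, V30, and W10 (Rule 1), but R12 is never established.
W6: reached.
Reached: U5 and W6 — 2 of the 5.

2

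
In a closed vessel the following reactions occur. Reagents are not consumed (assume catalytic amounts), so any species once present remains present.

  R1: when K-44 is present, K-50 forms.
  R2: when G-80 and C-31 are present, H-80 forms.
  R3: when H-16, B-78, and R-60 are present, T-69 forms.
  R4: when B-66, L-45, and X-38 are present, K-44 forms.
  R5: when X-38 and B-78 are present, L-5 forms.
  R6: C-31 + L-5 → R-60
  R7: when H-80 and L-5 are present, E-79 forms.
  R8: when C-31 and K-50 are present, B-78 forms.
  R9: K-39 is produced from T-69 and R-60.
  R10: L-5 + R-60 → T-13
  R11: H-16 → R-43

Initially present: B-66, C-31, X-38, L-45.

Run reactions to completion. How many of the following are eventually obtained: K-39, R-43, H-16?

0

K-39 would need T-69 and R-60 (R9), but T-69 never forms.
R-43 would need H-16 (R11), but H-16 never forms.
No rule produces H-16, and it is not given.
None of the 3 are reached.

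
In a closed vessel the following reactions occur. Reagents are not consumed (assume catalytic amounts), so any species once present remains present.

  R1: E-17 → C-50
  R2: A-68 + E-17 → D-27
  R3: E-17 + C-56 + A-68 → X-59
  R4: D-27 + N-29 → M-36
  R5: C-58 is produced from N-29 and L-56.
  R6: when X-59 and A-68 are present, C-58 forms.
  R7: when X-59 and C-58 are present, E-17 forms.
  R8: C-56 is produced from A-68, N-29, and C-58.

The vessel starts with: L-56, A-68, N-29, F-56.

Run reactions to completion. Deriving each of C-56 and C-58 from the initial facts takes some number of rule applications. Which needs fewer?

C-58

C-58: N-29 and L-56 present → C-58 forms (R5). [1 rule application]
C-56: N-29 and L-56 present → C-58 forms (R5). A-68, N-29, and C-58 present → C-56 forms (R8). [2 rule applications]
C-58 needs fewer.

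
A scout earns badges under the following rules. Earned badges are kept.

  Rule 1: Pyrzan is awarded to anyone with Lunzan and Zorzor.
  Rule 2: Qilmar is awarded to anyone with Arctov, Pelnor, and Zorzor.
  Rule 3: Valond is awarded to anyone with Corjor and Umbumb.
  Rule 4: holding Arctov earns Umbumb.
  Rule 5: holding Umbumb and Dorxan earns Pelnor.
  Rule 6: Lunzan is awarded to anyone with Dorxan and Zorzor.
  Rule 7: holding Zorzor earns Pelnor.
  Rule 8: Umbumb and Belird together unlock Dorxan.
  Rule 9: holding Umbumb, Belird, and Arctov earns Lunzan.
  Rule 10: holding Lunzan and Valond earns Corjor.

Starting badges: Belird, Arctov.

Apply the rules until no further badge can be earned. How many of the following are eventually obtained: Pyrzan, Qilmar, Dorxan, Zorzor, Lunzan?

2

With Arctov, Umbumb is earned (Rule 4).
With Umbumb, Belird, and Arctov, Lunzan is earned (Rule 9).
With Umbumb and Belird, Dorxan is earned (Rule 8).
Pyrzan would need Lunzan and Zorzor (Rule 1), but Zorzor is never earned.
Qilmar would need Arctov, Pelnor, and Zorzor (Rule 2), but Zorzor is never earned.
Dorxan: reached.
No rule produces Zorzor, and it is not given.
Lunzan: reached.
Reached: Dorxan and Lunzan — 2 of the 5.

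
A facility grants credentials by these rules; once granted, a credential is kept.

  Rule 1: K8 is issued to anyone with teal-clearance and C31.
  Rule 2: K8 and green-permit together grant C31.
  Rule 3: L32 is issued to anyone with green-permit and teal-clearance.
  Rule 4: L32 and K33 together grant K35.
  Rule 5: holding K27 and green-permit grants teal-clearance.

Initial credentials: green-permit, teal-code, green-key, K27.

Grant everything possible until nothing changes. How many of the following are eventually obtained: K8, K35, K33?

K8 would need teal-clearance and C31 (Rule 1), but C31 is never granted.
K35 would need L32 and K33 (Rule 4), but K33 is never granted.
No rule produces K33, and it is not given.
None of the 3 are reached.

0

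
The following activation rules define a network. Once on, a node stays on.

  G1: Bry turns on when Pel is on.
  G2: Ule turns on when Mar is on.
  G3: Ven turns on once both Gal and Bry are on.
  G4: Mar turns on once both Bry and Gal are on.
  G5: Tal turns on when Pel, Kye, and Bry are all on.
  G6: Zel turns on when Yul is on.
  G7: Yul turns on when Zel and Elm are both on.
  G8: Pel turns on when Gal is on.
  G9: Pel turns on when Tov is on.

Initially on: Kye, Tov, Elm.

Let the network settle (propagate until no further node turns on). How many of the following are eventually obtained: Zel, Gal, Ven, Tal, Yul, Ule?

G9: Tov on → Pel on.
Pel is on, so Bry turns on (G1).
Pel, Kye, and Bry are on, so Tal turns on (G5).
Zel would need Yul (G6), but Yul never turns on.
No rule produces Gal, and it is not given.
Ven would need Gal and Bry (G3), but Gal never turns on.
Tal: reached.
Yul would need Zel and Elm (G7), but Zel never turns on.
Ule would need Mar (G2), but Mar never turns on.
Reached: Tal — 1 of the 6.

1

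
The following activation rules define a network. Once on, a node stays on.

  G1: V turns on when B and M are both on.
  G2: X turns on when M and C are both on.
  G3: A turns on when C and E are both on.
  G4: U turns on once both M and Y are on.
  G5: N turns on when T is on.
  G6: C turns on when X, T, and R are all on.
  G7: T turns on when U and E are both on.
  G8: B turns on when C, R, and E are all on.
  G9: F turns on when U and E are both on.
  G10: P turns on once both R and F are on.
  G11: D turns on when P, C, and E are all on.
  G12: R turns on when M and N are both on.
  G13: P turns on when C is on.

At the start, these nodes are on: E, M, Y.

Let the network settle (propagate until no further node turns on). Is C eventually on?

No

C would need X, T, and R (G6), but X never turns on.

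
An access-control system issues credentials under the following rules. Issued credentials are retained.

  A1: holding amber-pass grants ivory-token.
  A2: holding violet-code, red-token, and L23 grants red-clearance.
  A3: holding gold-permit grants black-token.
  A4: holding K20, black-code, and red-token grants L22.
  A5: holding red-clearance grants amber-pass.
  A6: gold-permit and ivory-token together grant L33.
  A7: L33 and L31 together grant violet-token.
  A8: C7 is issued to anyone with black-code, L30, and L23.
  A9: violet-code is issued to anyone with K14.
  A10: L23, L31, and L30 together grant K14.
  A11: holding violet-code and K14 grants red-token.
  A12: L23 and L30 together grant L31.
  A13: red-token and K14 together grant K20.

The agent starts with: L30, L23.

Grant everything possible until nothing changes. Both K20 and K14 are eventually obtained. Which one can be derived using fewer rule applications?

K14: Holding L23 and L30 grants L31 (A12). Holding L23, L31, and L30 grants K14 (A10). [2 rule applications]
K20: Holding L23 and L30 grants L31 (A12). Holding L23, L31, and L30 grants K14 (A10). Holding K14 grants violet-code (A9). Holding violet-code and K14 grants red-token (A11). Holding red-token and K14 grants K20 (A13). [5 rule applications]
K14 needs fewer.

K14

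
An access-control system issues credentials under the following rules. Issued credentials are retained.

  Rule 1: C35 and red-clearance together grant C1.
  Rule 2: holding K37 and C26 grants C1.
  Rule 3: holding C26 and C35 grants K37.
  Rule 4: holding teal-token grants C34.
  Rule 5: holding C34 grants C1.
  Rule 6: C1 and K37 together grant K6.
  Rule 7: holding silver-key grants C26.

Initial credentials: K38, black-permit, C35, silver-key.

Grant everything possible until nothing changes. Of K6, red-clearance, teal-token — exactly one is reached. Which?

K6

Holding silver-key grants C26 (Rule 7).
Holding C26 and C35 grants K37 (Rule 3).
Holding K37 and C26 grants C1 (Rule 2).
Holding C1 and K37 grants K6 (Rule 6).
No rule produces red-clearance, and it is not given. No rule produces teal-token, and it is not given.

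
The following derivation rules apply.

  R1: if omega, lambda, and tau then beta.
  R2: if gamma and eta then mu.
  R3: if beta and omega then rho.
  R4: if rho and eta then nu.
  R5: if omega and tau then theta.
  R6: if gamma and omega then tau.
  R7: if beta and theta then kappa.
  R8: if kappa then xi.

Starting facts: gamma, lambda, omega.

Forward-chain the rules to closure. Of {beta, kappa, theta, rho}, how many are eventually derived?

4

From gamma and omega, R6 gives tau.
From omega and tau, R5 gives theta.
omega, lambda, and tau hold, so beta follows (R1).
From beta and omega, R3 gives rho.
From beta and theta, R7 gives kappa.
beta: reached.
kappa: reached.
theta: reached.
rho: reached.
All 4 are reached.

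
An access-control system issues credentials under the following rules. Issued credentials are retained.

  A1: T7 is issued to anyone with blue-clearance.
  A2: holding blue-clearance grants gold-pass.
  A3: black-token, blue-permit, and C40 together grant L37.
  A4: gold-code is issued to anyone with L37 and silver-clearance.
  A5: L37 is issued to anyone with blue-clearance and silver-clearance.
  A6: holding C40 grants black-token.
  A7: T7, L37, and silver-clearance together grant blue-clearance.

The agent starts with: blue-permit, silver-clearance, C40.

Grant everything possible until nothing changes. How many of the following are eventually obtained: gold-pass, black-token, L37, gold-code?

Holding C40 grants black-token (A6).
Holding black-token, blue-permit, and C40 grants L37 (A3).
Holding L37 and silver-clearance grants gold-code (A4).
gold-pass would need blue-clearance (A2), but blue-clearance is never granted.
black-token: reached.
L37: reached.
gold-code: reached.
Reached: black-token, L37, and gold-code — 3 of the 4.

3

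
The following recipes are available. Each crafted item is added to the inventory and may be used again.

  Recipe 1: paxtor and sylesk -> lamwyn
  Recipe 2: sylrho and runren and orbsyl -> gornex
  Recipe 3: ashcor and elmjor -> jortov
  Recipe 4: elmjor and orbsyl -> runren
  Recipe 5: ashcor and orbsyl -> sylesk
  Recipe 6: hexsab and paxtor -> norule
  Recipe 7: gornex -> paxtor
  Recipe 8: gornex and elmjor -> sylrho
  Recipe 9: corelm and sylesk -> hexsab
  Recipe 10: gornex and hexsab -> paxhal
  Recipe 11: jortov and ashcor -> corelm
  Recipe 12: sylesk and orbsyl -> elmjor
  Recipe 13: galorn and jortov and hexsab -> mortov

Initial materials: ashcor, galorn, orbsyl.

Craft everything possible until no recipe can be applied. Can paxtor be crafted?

No

paxtor would need gornex (Recipe 7), but gornex is never obtained.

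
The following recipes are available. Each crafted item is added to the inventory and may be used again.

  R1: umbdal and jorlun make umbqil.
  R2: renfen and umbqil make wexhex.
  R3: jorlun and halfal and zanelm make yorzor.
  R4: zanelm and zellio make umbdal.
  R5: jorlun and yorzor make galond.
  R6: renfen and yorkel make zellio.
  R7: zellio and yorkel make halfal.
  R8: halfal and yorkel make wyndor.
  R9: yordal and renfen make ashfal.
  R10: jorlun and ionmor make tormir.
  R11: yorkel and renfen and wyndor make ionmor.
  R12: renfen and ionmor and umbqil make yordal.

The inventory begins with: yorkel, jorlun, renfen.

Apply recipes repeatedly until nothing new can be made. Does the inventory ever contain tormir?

Yes

Using R6, renfen and yorkel make zellio.
zellio and yorkel → halfal (R7).
halfal and yorkel → wyndor (R8).
yorkel and renfen and wyndor → ionmor (R11).
jorlun and ionmor → tormir (R10).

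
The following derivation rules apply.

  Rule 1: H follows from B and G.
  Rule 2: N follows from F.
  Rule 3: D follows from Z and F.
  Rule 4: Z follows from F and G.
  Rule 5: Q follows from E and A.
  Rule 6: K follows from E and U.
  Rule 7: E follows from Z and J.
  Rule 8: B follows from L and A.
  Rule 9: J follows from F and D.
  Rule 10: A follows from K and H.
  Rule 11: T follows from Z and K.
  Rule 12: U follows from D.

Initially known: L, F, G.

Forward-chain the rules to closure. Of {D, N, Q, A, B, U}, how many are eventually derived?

3

F and G hold, so Z follows (Rule 4).
F holds, so N follows (Rule 2).
Z and F hold, so D follows (Rule 3).
From D, Rule 12 gives U.
D: reached.
N: reached.
Q would need E and A (Rule 5), but A is never established.
A would need K and H (Rule 10), but H is never established.
B would need L and A (Rule 8), but A is never established.
U: reached.
Reached: D, N, and U — 3 of the 6.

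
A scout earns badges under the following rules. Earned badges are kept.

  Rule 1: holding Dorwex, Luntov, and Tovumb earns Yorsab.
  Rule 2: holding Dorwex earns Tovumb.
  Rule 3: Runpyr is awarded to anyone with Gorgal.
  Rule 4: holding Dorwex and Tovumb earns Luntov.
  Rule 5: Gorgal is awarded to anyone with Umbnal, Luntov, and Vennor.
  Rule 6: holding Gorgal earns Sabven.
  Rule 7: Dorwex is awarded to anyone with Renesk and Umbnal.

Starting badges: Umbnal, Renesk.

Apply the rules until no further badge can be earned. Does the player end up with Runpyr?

No

Runpyr would need Gorgal (Rule 3), but Gorgal is never earned.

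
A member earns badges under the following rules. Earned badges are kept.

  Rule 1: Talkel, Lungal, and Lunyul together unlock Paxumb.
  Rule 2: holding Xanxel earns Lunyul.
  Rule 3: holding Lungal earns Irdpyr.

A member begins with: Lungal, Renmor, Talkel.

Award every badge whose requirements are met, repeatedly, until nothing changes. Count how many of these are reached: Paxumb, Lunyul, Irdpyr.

With Lungal, Irdpyr is earned (Rule 3).
Paxumb would need Talkel, Lungal, and Lunyul (Rule 1), but Lunyul is never earned.
Lunyul would need Xanxel (Rule 2), but Xanxel is never earned.
Irdpyr: reached.
Reached: Irdpyr — 1 of the 3.

1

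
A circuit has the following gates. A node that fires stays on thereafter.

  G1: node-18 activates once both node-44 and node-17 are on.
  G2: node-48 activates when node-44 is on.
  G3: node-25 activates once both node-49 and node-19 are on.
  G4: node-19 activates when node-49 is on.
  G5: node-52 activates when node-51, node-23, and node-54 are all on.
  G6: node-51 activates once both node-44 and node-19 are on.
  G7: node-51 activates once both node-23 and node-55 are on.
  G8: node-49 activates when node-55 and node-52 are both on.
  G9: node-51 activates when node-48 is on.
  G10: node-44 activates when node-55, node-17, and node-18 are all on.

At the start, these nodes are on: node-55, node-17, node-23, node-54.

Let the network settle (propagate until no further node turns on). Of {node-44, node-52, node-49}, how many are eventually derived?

G7: node-23 and node-55 on → node-51 on.
node-51, node-23, and node-54 are on, so node-52 activates (G5).
node-55 and node-52 are on, so node-49 activates (G8).
node-44 would need node-55, node-17, and node-18 (G10), but node-18 never turns on.
node-52: reached.
node-49: reached.
Reached: node-52 and node-49 — 2 of the 3.

2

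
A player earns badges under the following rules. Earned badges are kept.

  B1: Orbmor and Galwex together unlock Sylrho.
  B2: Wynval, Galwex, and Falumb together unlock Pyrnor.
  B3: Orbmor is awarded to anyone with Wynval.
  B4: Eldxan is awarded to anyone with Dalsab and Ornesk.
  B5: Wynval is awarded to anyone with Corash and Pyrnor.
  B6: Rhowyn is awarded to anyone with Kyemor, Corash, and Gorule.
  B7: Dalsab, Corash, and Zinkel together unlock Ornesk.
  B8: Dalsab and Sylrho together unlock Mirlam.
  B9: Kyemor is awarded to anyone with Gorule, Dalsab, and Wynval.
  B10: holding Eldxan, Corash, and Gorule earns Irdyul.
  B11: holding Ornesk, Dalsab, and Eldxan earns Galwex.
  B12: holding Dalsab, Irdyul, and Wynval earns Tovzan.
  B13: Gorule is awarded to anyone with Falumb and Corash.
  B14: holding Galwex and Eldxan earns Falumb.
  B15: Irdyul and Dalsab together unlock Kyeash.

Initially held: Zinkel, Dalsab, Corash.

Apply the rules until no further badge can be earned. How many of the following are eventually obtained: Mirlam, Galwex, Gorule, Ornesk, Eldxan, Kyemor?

With Dalsab, Corash, and Zinkel, Ornesk is earned (B7).
With Dalsab and Ornesk, Eldxan is earned (B4).
With Ornesk, Dalsab, and Eldxan, Galwex is earned (B11).
With Galwex and Eldxan, Falumb is earned (B14).
With Falumb and Corash, Gorule is earned (B13).
Mirlam would need Dalsab and Sylrho (B8), but Sylrho is never earned.
Galwex: reached.
Gorule: reached.
Ornesk: reached.
Eldxan: reached.
Kyemor would need Gorule, Dalsab, and Wynval (B9), but Wynval is never earned.
Reached: Galwex, Gorule, Ornesk, and Eldxan — 4 of the 6.

4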